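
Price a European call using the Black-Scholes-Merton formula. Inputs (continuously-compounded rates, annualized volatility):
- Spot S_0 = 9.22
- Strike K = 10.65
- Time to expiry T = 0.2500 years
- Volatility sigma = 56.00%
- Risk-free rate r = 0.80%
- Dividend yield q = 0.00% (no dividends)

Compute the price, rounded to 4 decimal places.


Answer: Price = 0.5389

Derivation:
d1 = (ln(S/K) + (r - q + 0.5*sigma^2) * T) / (sigma * sqrt(T)) = -0.36780305
d2 = d1 - sigma * sqrt(T) = -0.64780305
exp(-rT) = 0.99800200; exp(-qT) = 1.00000000
C = S_0 * exp(-qT) * N(d1) - K * exp(-rT) * N(d2)
N(d1) = 0.35651005; N(d2) = 0.25855617
C = 9.2200 * 1.00000000 * 0.35651005 - 10.6500 * 0.99800200 * 0.25855617 = 0.5389


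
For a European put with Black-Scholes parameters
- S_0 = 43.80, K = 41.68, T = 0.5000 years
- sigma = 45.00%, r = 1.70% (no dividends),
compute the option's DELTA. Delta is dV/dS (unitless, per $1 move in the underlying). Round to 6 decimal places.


d1 = 0.3417287423; d2 = 0.0235306907
phi(d1) = 0.3763153464; exp(-qT) = 1.0000000000; exp(-rT) = 0.9915360229
N(-d1) = 0.3662775199
Delta = -exp(-qT) * N(-d1) = -1.0000000000 * 0.3662775199 = -0.366278

Answer: Delta = -0.366278


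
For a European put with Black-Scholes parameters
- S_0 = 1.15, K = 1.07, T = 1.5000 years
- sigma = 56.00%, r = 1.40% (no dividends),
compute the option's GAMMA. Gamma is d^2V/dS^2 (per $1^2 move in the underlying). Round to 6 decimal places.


Answer: Gamma = 0.451049

Derivation:
d1 = 0.4786759232; d2 = -0.2071812048
phi(d1) = 0.3557582496; exp(-qT) = 1.0000000000; exp(-rT) = 0.9792189646
Gamma = exp(-qT) * phi(d1) / (S * sigma * sqrt(T)) = 1.0000000000 * 0.3557582496 / (1.1500 * 0.5600 * 1.2247448714) = 0.451049


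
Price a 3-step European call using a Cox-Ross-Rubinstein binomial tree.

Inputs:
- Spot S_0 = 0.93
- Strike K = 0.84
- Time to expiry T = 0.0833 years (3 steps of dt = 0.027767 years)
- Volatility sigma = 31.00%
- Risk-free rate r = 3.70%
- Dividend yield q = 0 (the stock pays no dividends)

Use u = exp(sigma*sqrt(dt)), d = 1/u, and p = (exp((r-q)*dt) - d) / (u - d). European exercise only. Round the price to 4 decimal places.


dt = T/N = 0.027767
u = exp(sigma*sqrt(dt)) = 1.053014; d = 1/u = 0.949655
p = (exp((r-q)*dt) - d) / (u - d) = 0.497034
Discount per step: exp(-r*dt) = 0.998973
Stock lattice S(k, i) with i counting down-moves:
  k=0: S(0,0) = 0.9300
  k=1: S(1,0) = 0.9793; S(1,1) = 0.8832
  k=2: S(2,0) = 1.0312; S(2,1) = 0.9300; S(2,2) = 0.8387
  k=3: S(3,0) = 1.0859; S(3,1) = 0.9793; S(3,2) = 0.8832; S(3,3) = 0.7965
Terminal payoffs V(N, i) = max(S_T - K, 0):
  V(3,0) = 0.245888; V(3,1) = 0.139303; V(3,2) = 0.043179; V(3,3) = 0.000000
Backward induction: V(k, i) = exp(-r*dt) * [p * V(k+1, i) + (1-p) * V(k+1, i+1)].
  V(2,0) = exp(-r*dt) * [p*0.245888 + (1-p)*0.139303] = 0.192082
  V(2,1) = exp(-r*dt) * [p*0.139303 + (1-p)*0.043179] = 0.090863
  V(2,2) = exp(-r*dt) * [p*0.043179 + (1-p)*0.000000] = 0.021440
  V(1,0) = exp(-r*dt) * [p*0.192082 + (1-p)*0.090863] = 0.141027
  V(1,1) = exp(-r*dt) * [p*0.090863 + (1-p)*0.021440] = 0.055888
  V(0,0) = exp(-r*dt) * [p*0.141027 + (1-p)*0.055888] = 0.098104

Answer: Price = V(0,0) = 0.0981


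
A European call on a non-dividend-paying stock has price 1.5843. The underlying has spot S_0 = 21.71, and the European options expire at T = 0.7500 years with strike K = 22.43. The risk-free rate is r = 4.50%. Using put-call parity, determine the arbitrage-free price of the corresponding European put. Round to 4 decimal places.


Put-call parity: C - P = S_0 * exp(-qT) - K * exp(-rT).
S_0 * exp(-qT) = 21.7100 * 1.00000000 = 21.71000000
K * exp(-rT) = 22.4300 * 0.96681318 = 21.68561958
P = C - S*exp(-qT) + K*exp(-rT)
P = 1.5843 - 21.71000000 + 21.68561958 = 1.5599

Answer: Put price = 1.5599


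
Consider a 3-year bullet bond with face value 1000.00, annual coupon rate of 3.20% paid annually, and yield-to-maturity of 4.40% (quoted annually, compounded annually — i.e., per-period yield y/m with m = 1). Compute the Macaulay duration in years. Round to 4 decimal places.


Answer: Macaulay duration = 2.9062 years

Derivation:
Coupon per period c = face * coupon_rate / m = 32.000000
Periods per year m = 1; per-period yield y/m = 0.044000
Number of cashflows N = 3
Cashflows (t years, CF_t, discount factor 1/(1+y/m)^(m*t), PV):
  t = 1.0000: CF_t = 32.000000, DF = 0.957854, PV = 30.651341
  t = 2.0000: CF_t = 32.000000, DF = 0.917485, PV = 29.359522
  t = 3.0000: CF_t = 1032.000000, DF = 0.878817, PV = 906.939258
Price P = sum_t PV_t = 966.950121
Macaulay numerator sum_t t * PV_t:
  t * PV_t at t = 1.0000: 30.651341
  t * PV_t at t = 2.0000: 58.719044
  t * PV_t at t = 3.0000: 2720.817774
Macaulay duration D = (sum_t t * PV_t) / P = 2810.188159 / 966.950121 = 2.906239


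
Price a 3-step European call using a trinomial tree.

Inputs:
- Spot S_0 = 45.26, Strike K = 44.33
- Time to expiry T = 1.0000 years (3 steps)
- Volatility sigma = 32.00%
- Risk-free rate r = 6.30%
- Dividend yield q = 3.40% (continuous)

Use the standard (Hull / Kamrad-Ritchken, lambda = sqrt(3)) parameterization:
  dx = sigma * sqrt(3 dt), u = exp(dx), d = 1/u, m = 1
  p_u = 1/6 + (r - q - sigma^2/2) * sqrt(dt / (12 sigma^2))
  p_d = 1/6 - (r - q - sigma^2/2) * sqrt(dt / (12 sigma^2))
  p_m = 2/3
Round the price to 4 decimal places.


Answer: Price = V(0,0) = 6.2015

Derivation:
dt = T/N = 0.333333; dx = sigma*sqrt(3*dt) = 0.320000
u = exp(dx) = 1.377128; d = 1/u = 0.726149
p_u = 0.155104, p_m = 0.666667, p_d = 0.178229
Discount per step: exp(-r*dt) = 0.979219
Stock lattice S(k, j) with j the centered position index:
  k=0: S(0,+0) = 45.2600
  k=1: S(1,-1) = 32.8655; S(1,+0) = 45.2600; S(1,+1) = 62.3288
  k=2: S(2,-2) = 23.8653; S(2,-1) = 32.8655; S(2,+0) = 45.2600; S(2,+1) = 62.3288; S(2,+2) = 85.8347
  k=3: S(3,-3) = 17.3297; S(3,-2) = 23.8653; S(3,-1) = 32.8655; S(3,+0) = 45.2600; S(3,+1) = 62.3288; S(3,+2) = 85.8347; S(3,+3) = 118.2054
Terminal payoffs V(N, j) = max(S_T - K, 0):
  V(3,-3) = 0.000000; V(3,-2) = 0.000000; V(3,-1) = 0.000000; V(3,+0) = 0.930000; V(3,+1) = 17.998803; V(3,+2) = 41.504725; V(3,+3) = 73.875382
Backward induction: V(k, j) = exp(-r*dt) * [p_u * V(k+1, j+1) + p_m * V(k+1, j) + p_d * V(k+1, j-1)]
  V(2,-2) = exp(-r*dt) * [p_u*0.000000 + p_m*0.000000 + p_d*0.000000] = 0.000000
  V(2,-1) = exp(-r*dt) * [p_u*0.930000 + p_m*0.000000 + p_d*0.000000] = 0.141249
  V(2,+0) = exp(-r*dt) * [p_u*17.998803 + p_m*0.930000 + p_d*0.000000] = 3.340791
  V(2,+1) = exp(-r*dt) * [p_u*41.504725 + p_m*17.998803 + p_d*0.930000] = 18.215931
  V(2,+2) = exp(-r*dt) * [p_u*73.875382 + p_m*41.504725 + p_d*17.998803] = 41.456319
  V(1,-1) = exp(-r*dt) * [p_u*3.340791 + p_m*0.141249 + p_d*0.000000] = 0.599612
  V(1,+0) = exp(-r*dt) * [p_u*18.215931 + p_m*3.340791 + p_d*0.141249] = 4.972215
  V(1,+1) = exp(-r*dt) * [p_u*41.456319 + p_m*18.215931 + p_d*3.340791] = 18.771068
  V(0,+0) = exp(-r*dt) * [p_u*18.771068 + p_m*4.972215 + p_d*0.599612] = 6.201540


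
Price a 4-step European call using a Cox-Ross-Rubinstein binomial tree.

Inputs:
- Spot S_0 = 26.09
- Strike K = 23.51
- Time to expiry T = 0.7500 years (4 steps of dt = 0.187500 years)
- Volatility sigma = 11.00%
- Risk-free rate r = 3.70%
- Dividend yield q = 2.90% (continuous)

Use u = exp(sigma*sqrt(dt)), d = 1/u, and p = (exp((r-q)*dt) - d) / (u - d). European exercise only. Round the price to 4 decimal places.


Answer: Price = V(0,0) = 2.7768

Derivation:
dt = T/N = 0.187500
u = exp(sigma*sqrt(dt)) = 1.048784; d = 1/u = 0.953485
p = (exp((r-q)*dt) - d) / (u - d) = 0.503846
Discount per step: exp(-r*dt) = 0.993087
Stock lattice S(k, i) with i counting down-moves:
  k=0: S(0,0) = 26.0900
  k=1: S(1,0) = 27.3628; S(1,1) = 24.8764
  k=2: S(2,0) = 28.6976; S(2,1) = 26.0900; S(2,2) = 23.7193
  k=3: S(3,0) = 30.0976; S(3,1) = 27.3628; S(3,2) = 24.8764; S(3,3) = 22.6160
  k=4: S(4,0) = 31.5659; S(4,1) = 28.6976; S(4,2) = 26.0900; S(4,3) = 23.7193; S(4,4) = 21.5640
Terminal payoffs V(N, i) = max(S_T - K, 0):
  V(4,0) = 8.055908; V(4,1) = 5.187640; V(4,2) = 2.580000; V(4,3) = 0.209306; V(4,4) = 0.000000
Backward induction: V(k, i) = exp(-r*dt) * [p * V(k+1, i) + (1-p) * V(k+1, i+1)].
  V(3,0) = exp(-r*dt) * [p*8.055908 + (1-p)*5.187640] = 6.586950
  V(3,1) = exp(-r*dt) * [p*5.187640 + (1-p)*2.580000] = 3.866929
  V(3,2) = exp(-r*dt) * [p*2.580000 + (1-p)*0.209306] = 1.394066
  V(3,3) = exp(-r*dt) * [p*0.209306 + (1-p)*0.000000] = 0.104729
  V(2,0) = exp(-r*dt) * [p*6.586950 + (1-p)*3.866929] = 5.201193
  V(2,1) = exp(-r*dt) * [p*3.866929 + (1-p)*1.394066] = 2.621757
  V(2,2) = exp(-r*dt) * [p*1.394066 + (1-p)*0.104729] = 0.749141
  V(1,0) = exp(-r*dt) * [p*5.201193 + (1-p)*2.621757] = 3.894285
  V(1,1) = exp(-r*dt) * [p*2.621757 + (1-p)*0.749141] = 1.680949
  V(0,0) = exp(-r*dt) * [p*3.894285 + (1-p)*1.680949] = 2.776799


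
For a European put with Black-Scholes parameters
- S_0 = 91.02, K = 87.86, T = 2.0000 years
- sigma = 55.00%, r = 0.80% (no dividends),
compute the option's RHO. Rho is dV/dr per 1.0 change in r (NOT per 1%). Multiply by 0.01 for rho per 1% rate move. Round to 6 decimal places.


d1 = 0.4549070220; d2 = -0.3229104373
phi(d1) = 0.3597274087; exp(-qT) = 1.0000000000; exp(-rT) = 0.9841273201
N(-d2) = 0.6266184642
Rho = -K*T*exp(-rT)*N(-d2) = -87.8600 * 2.0000 * 0.9841273201 * 0.6266184642 = -108.361665

Answer: Rho = -108.361665


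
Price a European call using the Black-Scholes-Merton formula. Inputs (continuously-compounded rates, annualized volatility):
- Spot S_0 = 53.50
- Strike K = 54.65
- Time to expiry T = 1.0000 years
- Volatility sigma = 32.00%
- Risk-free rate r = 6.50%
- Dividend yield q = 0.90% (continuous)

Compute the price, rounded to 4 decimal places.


d1 = (ln(S/K) + (r - q + 0.5*sigma^2) * T) / (sigma * sqrt(T)) = 0.26853887
d2 = d1 - sigma * sqrt(T) = -0.05146113
exp(-rT) = 0.93706746; exp(-qT) = 0.99104038
C = S_0 * exp(-qT) * N(d1) - K * exp(-rT) * N(d2)
N(d1) = 0.60585772; N(d2) = 0.47947904
C = 53.5000 * 0.99104038 * 0.60585772 - 54.6500 * 0.93706746 * 0.47947904 = 7.5685

Answer: Price = 7.5685


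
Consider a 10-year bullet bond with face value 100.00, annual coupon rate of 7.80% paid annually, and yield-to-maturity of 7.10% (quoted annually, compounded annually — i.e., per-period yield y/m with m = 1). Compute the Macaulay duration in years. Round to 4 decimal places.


Coupon per period c = face * coupon_rate / m = 7.800000
Periods per year m = 1; per-period yield y/m = 0.071000
Number of cashflows N = 10
Cashflows (t years, CF_t, discount factor 1/(1+y/m)^(m*t), PV):
  t = 1.0000: CF_t = 7.800000, DF = 0.933707, PV = 7.282913
  t = 2.0000: CF_t = 7.800000, DF = 0.871808, PV = 6.800106
  t = 3.0000: CF_t = 7.800000, DF = 0.814013, PV = 6.349305
  t = 4.0000: CF_t = 7.800000, DF = 0.760050, PV = 5.928389
  t = 5.0000: CF_t = 7.800000, DF = 0.709664, PV = 5.535378
  t = 6.0000: CF_t = 7.800000, DF = 0.662618, PV = 5.168420
  t = 7.0000: CF_t = 7.800000, DF = 0.618691, PV = 4.825789
  t = 8.0000: CF_t = 7.800000, DF = 0.577676, PV = 4.505872
  t = 9.0000: CF_t = 7.800000, DF = 0.539380, PV = 4.207163
  t = 10.0000: CF_t = 107.800000, DF = 0.503623, PV = 54.290526
Price P = sum_t PV_t = 104.893861
Macaulay numerator sum_t t * PV_t:
  t * PV_t at t = 1.0000: 7.282913
  t * PV_t at t = 2.0000: 13.600211
  t * PV_t at t = 3.0000: 19.047915
  t * PV_t at t = 4.0000: 23.713557
  t * PV_t at t = 5.0000: 27.676888
  t * PV_t at t = 6.0000: 31.010519
  t * PV_t at t = 7.0000: 33.780521
  t * PV_t at t = 8.0000: 36.046975
  t * PV_t at t = 9.0000: 37.864469
  t * PV_t at t = 10.0000: 542.905264
Macaulay duration D = (sum_t t * PV_t) / P = 772.929233 / 104.893861 = 7.368679

Answer: Macaulay duration = 7.3687 years


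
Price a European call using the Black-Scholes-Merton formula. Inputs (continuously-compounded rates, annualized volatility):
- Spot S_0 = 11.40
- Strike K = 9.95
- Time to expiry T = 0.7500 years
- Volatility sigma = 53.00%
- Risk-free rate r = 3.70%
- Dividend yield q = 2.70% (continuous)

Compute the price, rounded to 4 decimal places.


Answer: Price = 2.7291

Derivation:
d1 = (ln(S/K) + (r - q + 0.5*sigma^2) * T) / (sigma * sqrt(T)) = 0.54222625
d2 = d1 - sigma * sqrt(T) = 0.08323278
exp(-rT) = 0.97263149; exp(-qT) = 0.97995365
C = S_0 * exp(-qT) * N(d1) - K * exp(-rT) * N(d2)
N(d1) = 0.70616867; N(d2) = 0.53316678
C = 11.4000 * 0.97995365 * 0.70616867 - 9.9500 * 0.97263149 * 0.53316678 = 2.7291


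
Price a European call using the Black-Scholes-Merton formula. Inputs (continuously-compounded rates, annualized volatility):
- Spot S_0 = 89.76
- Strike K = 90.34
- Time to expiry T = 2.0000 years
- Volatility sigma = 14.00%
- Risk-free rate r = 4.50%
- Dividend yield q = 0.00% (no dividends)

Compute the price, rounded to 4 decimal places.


d1 = (ln(S/K) + (r - q + 0.5*sigma^2) * T) / (sigma * sqrt(T)) = 0.52103220
d2 = d1 - sigma * sqrt(T) = 0.32304230
exp(-rT) = 0.91393119; exp(-qT) = 1.00000000
C = S_0 * exp(-qT) * N(d1) - K * exp(-rT) * N(d2)
N(d1) = 0.69882783; N(d2) = 0.62666840
C = 89.7600 * 1.00000000 * 0.69882783 - 90.3400 * 0.91393119 * 0.62666840 = 10.9862

Answer: Price = 10.9862


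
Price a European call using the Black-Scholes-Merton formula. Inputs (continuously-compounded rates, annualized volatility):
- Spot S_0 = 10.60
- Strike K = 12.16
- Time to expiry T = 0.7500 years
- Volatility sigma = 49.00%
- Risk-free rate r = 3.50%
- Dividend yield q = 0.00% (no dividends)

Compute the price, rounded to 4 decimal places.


Answer: Price = 1.3264

Derivation:
d1 = (ln(S/K) + (r - q + 0.5*sigma^2) * T) / (sigma * sqrt(T)) = -0.04951162
d2 = d1 - sigma * sqrt(T) = -0.47386406
exp(-rT) = 0.97409154; exp(-qT) = 1.00000000
C = S_0 * exp(-qT) * N(d1) - K * exp(-rT) * N(d2)
N(d1) = 0.48025579; N(d2) = 0.31779842
C = 10.6000 * 1.00000000 * 0.48025579 - 12.1600 * 0.97409154 * 0.31779842 = 1.3264


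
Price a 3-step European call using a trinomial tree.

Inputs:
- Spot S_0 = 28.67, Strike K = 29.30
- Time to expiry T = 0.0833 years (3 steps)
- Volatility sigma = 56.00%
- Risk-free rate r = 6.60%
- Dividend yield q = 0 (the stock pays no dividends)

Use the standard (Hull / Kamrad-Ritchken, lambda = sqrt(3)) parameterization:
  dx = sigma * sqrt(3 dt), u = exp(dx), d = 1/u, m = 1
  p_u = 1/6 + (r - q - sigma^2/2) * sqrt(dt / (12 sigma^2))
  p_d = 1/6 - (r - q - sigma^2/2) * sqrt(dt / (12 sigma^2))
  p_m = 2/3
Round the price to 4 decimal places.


Answer: Price = V(0,0) = 1.5710

Derivation:
dt = T/N = 0.027767; dx = sigma*sqrt(3*dt) = 0.161626
u = exp(dx) = 1.175420; d = 1/u = 0.850760
p_u = 0.158867, p_m = 0.666667, p_d = 0.174466
Discount per step: exp(-r*dt) = 0.998169
Stock lattice S(k, j) with j the centered position index:
  k=0: S(0,+0) = 28.6700
  k=1: S(1,-1) = 24.3913; S(1,+0) = 28.6700; S(1,+1) = 33.6993
  k=2: S(2,-2) = 20.7511; S(2,-1) = 24.3913; S(2,+0) = 28.6700; S(2,+1) = 33.6993; S(2,+2) = 39.6108
  k=3: S(3,-3) = 17.6542; S(3,-2) = 20.7511; S(3,-1) = 24.3913; S(3,+0) = 28.6700; S(3,+1) = 33.6993; S(3,+2) = 39.6108; S(3,+3) = 46.5594
Terminal payoffs V(N, j) = max(S_T - K, 0):
  V(3,-3) = 0.000000; V(3,-2) = 0.000000; V(3,-1) = 0.000000; V(3,+0) = 0.000000; V(3,+1) = 4.399298; V(3,+2) = 10.310838; V(3,+3) = 17.259381
Backward induction: V(k, j) = exp(-r*dt) * [p_u * V(k+1, j+1) + p_m * V(k+1, j) + p_d * V(k+1, j-1)]
  V(2,-2) = exp(-r*dt) * [p_u*0.000000 + p_m*0.000000 + p_d*0.000000] = 0.000000
  V(2,-1) = exp(-r*dt) * [p_u*0.000000 + p_m*0.000000 + p_d*0.000000] = 0.000000
  V(2,+0) = exp(-r*dt) * [p_u*4.399298 + p_m*0.000000 + p_d*0.000000] = 0.697624
  V(2,+1) = exp(-r*dt) * [p_u*10.310838 + p_m*4.399298 + p_d*0.000000] = 4.562550
  V(2,+2) = exp(-r*dt) * [p_u*17.259381 + p_m*10.310838 + p_d*4.399298] = 10.364358
  V(1,-1) = exp(-r*dt) * [p_u*0.697624 + p_m*0.000000 + p_d*0.000000] = 0.110627
  V(1,+0) = exp(-r*dt) * [p_u*4.562550 + p_m*0.697624 + p_d*0.000000] = 1.187743
  V(1,+1) = exp(-r*dt) * [p_u*10.364358 + p_m*4.562550 + p_d*0.697624] = 4.801161
  V(0,+0) = exp(-r*dt) * [p_u*4.801161 + p_m*1.187743 + p_d*0.110627] = 1.570994


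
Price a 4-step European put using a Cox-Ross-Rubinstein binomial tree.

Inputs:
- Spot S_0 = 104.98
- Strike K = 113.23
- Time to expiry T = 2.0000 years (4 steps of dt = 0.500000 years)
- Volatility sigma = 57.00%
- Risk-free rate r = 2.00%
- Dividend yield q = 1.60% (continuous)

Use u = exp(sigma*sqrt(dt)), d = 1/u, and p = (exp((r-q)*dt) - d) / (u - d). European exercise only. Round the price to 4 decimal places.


Answer: Price = V(0,0) = 35.8814

Derivation:
dt = T/N = 0.500000
u = exp(sigma*sqrt(dt)) = 1.496383; d = 1/u = 0.668278
p = (exp((r-q)*dt) - d) / (u - d) = 0.402997
Discount per step: exp(-r*dt) = 0.990050
Stock lattice S(k, i) with i counting down-moves:
  k=0: S(0,0) = 104.9800
  k=1: S(1,0) = 157.0903; S(1,1) = 70.1558
  k=2: S(2,0) = 235.0672; S(2,1) = 104.9800; S(2,2) = 46.8836
  k=3: S(3,0) = 351.7506; S(3,1) = 157.0903; S(3,2) = 70.1558; S(3,3) = 31.3313
  k=4: S(4,0) = 526.3536; S(4,1) = 235.0672; S(4,2) = 104.9800; S(4,3) = 46.8836; S(4,4) = 20.9380
Terminal payoffs V(N, i) = max(K - S_T, 0):
  V(4,0) = 0.000000; V(4,1) = 0.000000; V(4,2) = 8.250000; V(4,3) = 66.346391; V(4,4) = 92.291985
Backward induction: V(k, i) = exp(-r*dt) * [p * V(k+1, i) + (1-p) * V(k+1, i+1)].
  V(3,0) = exp(-r*dt) * [p*0.000000 + (1-p)*0.000000] = 0.000000
  V(3,1) = exp(-r*dt) * [p*0.000000 + (1-p)*8.250000] = 4.876266
  V(3,2) = exp(-r*dt) * [p*8.250000 + (1-p)*66.346391] = 42.506515
  V(3,3) = exp(-r*dt) * [p*66.346391 + (1-p)*92.291985] = 81.021704
  V(2,0) = exp(-r*dt) * [p*0.000000 + (1-p)*4.876266] = 2.882179
  V(2,1) = exp(-r*dt) * [p*4.876266 + (1-p)*42.506515] = 27.069579
  V(2,2) = exp(-r*dt) * [p*42.506515 + (1-p)*81.021704] = 64.848455
  V(1,0) = exp(-r*dt) * [p*2.882179 + (1-p)*27.069579] = 17.149768
  V(1,1) = exp(-r*dt) * [p*27.069579 + (1-p)*64.848455] = 49.129913
  V(0,0) = exp(-r*dt) * [p*17.149768 + (1-p)*49.129913] = 35.881392


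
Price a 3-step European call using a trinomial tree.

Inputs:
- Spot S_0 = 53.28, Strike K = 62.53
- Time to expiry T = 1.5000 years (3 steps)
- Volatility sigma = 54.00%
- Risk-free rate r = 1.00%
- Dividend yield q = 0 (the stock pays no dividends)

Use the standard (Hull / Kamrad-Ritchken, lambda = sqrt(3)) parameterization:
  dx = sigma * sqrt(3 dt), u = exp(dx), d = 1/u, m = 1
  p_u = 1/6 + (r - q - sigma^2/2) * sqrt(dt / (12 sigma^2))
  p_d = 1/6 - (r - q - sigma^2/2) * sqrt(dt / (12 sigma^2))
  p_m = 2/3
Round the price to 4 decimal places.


dt = T/N = 0.500000; dx = sigma*sqrt(3*dt) = 0.661362
u = exp(dx) = 1.937430; d = 1/u = 0.516148
p_u = 0.115333, p_m = 0.666667, p_d = 0.218000
Discount per step: exp(-r*dt) = 0.995012
Stock lattice S(k, j) with j the centered position index:
  k=0: S(0,+0) = 53.2800
  k=1: S(1,-1) = 27.5004; S(1,+0) = 53.2800; S(1,+1) = 103.2263
  k=2: S(2,-2) = 14.1942; S(2,-1) = 27.5004; S(2,+0) = 53.2800; S(2,+1) = 103.2263; S(2,+2) = 199.9936
  k=3: S(3,-3) = 7.3263; S(3,-2) = 14.1942; S(3,-1) = 27.5004; S(3,+0) = 53.2800; S(3,+1) = 103.2263; S(3,+2) = 199.9936; S(3,+3) = 387.4736
Terminal payoffs V(N, j) = max(S_T - K, 0):
  V(3,-3) = 0.000000; V(3,-2) = 0.000000; V(3,-1) = 0.000000; V(3,+0) = 0.000000; V(3,+1) = 40.696258; V(3,+2) = 137.463624; V(3,+3) = 324.943600
Backward induction: V(k, j) = exp(-r*dt) * [p_u * V(k+1, j+1) + p_m * V(k+1, j) + p_d * V(k+1, j-1)]
  V(2,-2) = exp(-r*dt) * [p_u*0.000000 + p_m*0.000000 + p_d*0.000000] = 0.000000
  V(2,-1) = exp(-r*dt) * [p_u*0.000000 + p_m*0.000000 + p_d*0.000000] = 0.000000
  V(2,+0) = exp(-r*dt) * [p_u*40.696258 + p_m*0.000000 + p_d*0.000000] = 4.670221
  V(2,+1) = exp(-r*dt) * [p_u*137.463624 + p_m*40.696258 + p_d*0.000000] = 42.770573
  V(2,+2) = exp(-r*dt) * [p_u*324.943600 + p_m*137.463624 + p_d*40.696258] = 137.302765
  V(1,-1) = exp(-r*dt) * [p_u*4.670221 + p_m*0.000000 + p_d*0.000000] = 0.535945
  V(1,+0) = exp(-r*dt) * [p_u*42.770573 + p_m*4.670221 + p_d*0.000000] = 8.006217
  V(1,+1) = exp(-r*dt) * [p_u*137.302765 + p_m*42.770573 + p_d*4.670221] = 45.141124
  V(0,+0) = exp(-r*dt) * [p_u*45.141124 + p_m*8.006217 + p_d*0.535945] = 10.607416

Answer: Price = V(0,0) = 10.6074


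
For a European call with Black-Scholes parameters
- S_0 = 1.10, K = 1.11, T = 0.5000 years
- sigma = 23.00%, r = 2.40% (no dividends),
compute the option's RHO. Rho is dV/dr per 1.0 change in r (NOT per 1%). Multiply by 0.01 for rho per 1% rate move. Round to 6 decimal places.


Answer: Rho = 0.260378

Derivation:
d1 = 0.0994571173; d2 = -0.0631774424
phi(d1) = 0.3969740394; exp(-qT) = 1.0000000000; exp(-rT) = 0.9880717129
N(d2) = 0.4748126036
Rho = K*T*exp(-rT)*N(d2) = 1.1100 * 0.5000 * 0.9880717129 * 0.4748126036 = 0.260378


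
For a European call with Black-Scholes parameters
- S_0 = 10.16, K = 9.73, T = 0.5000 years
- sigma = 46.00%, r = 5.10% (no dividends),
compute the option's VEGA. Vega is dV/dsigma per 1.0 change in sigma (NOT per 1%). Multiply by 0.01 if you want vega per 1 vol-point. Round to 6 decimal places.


Answer: Vega = 2.672503

Derivation:
d1 = 0.3739812319; d2 = 0.0487121126
phi(d1) = 0.3719969908; exp(-qT) = 1.0000000000; exp(-rT) = 0.9748223790
Vega = S * exp(-qT) * phi(d1) * sqrt(T) = 10.1600 * 1.0000000000 * 0.3719969908 * 0.7071067812 = 2.672503


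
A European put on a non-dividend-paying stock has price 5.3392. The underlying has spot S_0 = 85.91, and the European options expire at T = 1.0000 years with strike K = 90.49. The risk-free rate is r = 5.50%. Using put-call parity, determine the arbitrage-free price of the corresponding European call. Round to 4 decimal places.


Put-call parity: C - P = S_0 * exp(-qT) - K * exp(-rT).
S_0 * exp(-qT) = 85.9100 * 1.00000000 = 85.91000000
K * exp(-rT) = 90.4900 * 0.94648515 = 85.64744104
C = P + S*exp(-qT) - K*exp(-rT)
C = 5.3392 + 85.91000000 - 85.64744104 = 5.6018

Answer: Call price = 5.6018


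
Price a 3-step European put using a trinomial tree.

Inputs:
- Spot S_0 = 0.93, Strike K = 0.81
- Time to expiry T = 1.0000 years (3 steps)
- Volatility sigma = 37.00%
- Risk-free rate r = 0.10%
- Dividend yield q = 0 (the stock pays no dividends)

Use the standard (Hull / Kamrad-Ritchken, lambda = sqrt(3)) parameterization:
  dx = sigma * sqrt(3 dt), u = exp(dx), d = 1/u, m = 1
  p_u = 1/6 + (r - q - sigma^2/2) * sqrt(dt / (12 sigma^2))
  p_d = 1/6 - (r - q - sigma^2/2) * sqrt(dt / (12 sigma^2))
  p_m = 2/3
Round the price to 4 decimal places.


Answer: Price = V(0,0) = 0.0789

Derivation:
dt = T/N = 0.333333; dx = sigma*sqrt(3*dt) = 0.370000
u = exp(dx) = 1.447735; d = 1/u = 0.690734
p_u = 0.136284, p_m = 0.666667, p_d = 0.197050
Discount per step: exp(-r*dt) = 0.999667
Stock lattice S(k, j) with j the centered position index:
  k=0: S(0,+0) = 0.9300
  k=1: S(1,-1) = 0.6424; S(1,+0) = 0.9300; S(1,+1) = 1.3464
  k=2: S(2,-2) = 0.4437; S(2,-1) = 0.6424; S(2,+0) = 0.9300; S(2,+1) = 1.3464; S(2,+2) = 1.9492
  k=3: S(3,-3) = 0.3065; S(3,-2) = 0.4437; S(3,-1) = 0.6424; S(3,+0) = 0.9300; S(3,+1) = 1.3464; S(3,+2) = 1.9492; S(3,+3) = 2.8220
Terminal payoffs V(N, j) = max(K - S_T, 0):
  V(3,-3) = 0.503510; V(3,-2) = 0.366284; V(3,-1) = 0.167617; V(3,+0) = 0.000000; V(3,+1) = 0.000000; V(3,+2) = 0.000000; V(3,+3) = 0.000000
Backward induction: V(k, j) = exp(-r*dt) * [p_u * V(k+1, j+1) + p_m * V(k+1, j) + p_d * V(k+1, j-1)]
  V(2,-2) = exp(-r*dt) * [p_u*0.167617 + p_m*0.366284 + p_d*0.503510] = 0.366127
  V(2,-1) = exp(-r*dt) * [p_u*0.000000 + p_m*0.167617 + p_d*0.366284] = 0.183860
  V(2,+0) = exp(-r*dt) * [p_u*0.000000 + p_m*0.000000 + p_d*0.167617] = 0.033018
  V(2,+1) = exp(-r*dt) * [p_u*0.000000 + p_m*0.000000 + p_d*0.000000] = 0.000000
  V(2,+2) = exp(-r*dt) * [p_u*0.000000 + p_m*0.000000 + p_d*0.000000] = 0.000000
  V(1,-1) = exp(-r*dt) * [p_u*0.033018 + p_m*0.183860 + p_d*0.366127] = 0.199152
  V(1,+0) = exp(-r*dt) * [p_u*0.000000 + p_m*0.033018 + p_d*0.183860] = 0.058222
  V(1,+1) = exp(-r*dt) * [p_u*0.000000 + p_m*0.000000 + p_d*0.033018] = 0.006504
  V(0,+0) = exp(-r*dt) * [p_u*0.006504 + p_m*0.058222 + p_d*0.199152] = 0.078917


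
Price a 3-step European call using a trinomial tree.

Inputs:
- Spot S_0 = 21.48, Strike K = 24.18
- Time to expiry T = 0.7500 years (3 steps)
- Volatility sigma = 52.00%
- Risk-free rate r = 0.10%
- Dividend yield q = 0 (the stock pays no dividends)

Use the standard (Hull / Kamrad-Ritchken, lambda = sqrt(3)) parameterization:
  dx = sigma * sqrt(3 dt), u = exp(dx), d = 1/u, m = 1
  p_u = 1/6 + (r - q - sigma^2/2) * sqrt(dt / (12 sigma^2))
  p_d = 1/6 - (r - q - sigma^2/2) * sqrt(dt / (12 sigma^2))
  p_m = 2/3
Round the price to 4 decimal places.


dt = T/N = 0.250000; dx = sigma*sqrt(3*dt) = 0.450333
u = exp(dx) = 1.568835; d = 1/u = 0.637416
p_u = 0.129416, p_m = 0.666667, p_d = 0.203917
Discount per step: exp(-r*dt) = 0.999750
Stock lattice S(k, j) with j the centered position index:
  k=0: S(0,+0) = 21.4800
  k=1: S(1,-1) = 13.6917; S(1,+0) = 21.4800; S(1,+1) = 33.6986
  k=2: S(2,-2) = 8.7273; S(2,-1) = 13.6917; S(2,+0) = 21.4800; S(2,+1) = 33.6986; S(2,+2) = 52.8675
  k=3: S(3,-3) = 5.5629; S(3,-2) = 8.7273; S(3,-1) = 13.6917; S(3,+0) = 21.4800; S(3,+1) = 33.6986; S(3,+2) = 52.8675; S(3,+3) = 82.9404
Terminal payoffs V(N, j) = max(S_T - K, 0):
  V(3,-3) = 0.000000; V(3,-2) = 0.000000; V(3,-1) = 0.000000; V(3,+0) = 0.000000; V(3,+1) = 9.518573; V(3,+2) = 28.687495; V(3,+3) = 58.760369
Backward induction: V(k, j) = exp(-r*dt) * [p_u * V(k+1, j+1) + p_m * V(k+1, j) + p_d * V(k+1, j-1)]
  V(2,-2) = exp(-r*dt) * [p_u*0.000000 + p_m*0.000000 + p_d*0.000000] = 0.000000
  V(2,-1) = exp(-r*dt) * [p_u*0.000000 + p_m*0.000000 + p_d*0.000000] = 0.000000
  V(2,+0) = exp(-r*dt) * [p_u*9.518573 + p_m*0.000000 + p_d*0.000000] = 1.231552
  V(2,+1) = exp(-r*dt) * [p_u*28.687495 + p_m*9.518573 + p_d*0.000000] = 10.055835
  V(2,+2) = exp(-r*dt) * [p_u*58.760369 + p_m*28.687495 + p_d*9.518573] = 28.663387
  V(1,-1) = exp(-r*dt) * [p_u*1.231552 + p_m*0.000000 + p_d*0.000000] = 0.159343
  V(1,+0) = exp(-r*dt) * [p_u*10.055835 + p_m*1.231552 + p_d*0.000000] = 2.121895
  V(1,+1) = exp(-r*dt) * [p_u*28.663387 + p_m*10.055835 + p_d*1.231552] = 10.661873
  V(0,+0) = exp(-r*dt) * [p_u*10.661873 + p_m*2.121895 + p_d*0.159343] = 2.826205

Answer: Price = V(0,0) = 2.8262


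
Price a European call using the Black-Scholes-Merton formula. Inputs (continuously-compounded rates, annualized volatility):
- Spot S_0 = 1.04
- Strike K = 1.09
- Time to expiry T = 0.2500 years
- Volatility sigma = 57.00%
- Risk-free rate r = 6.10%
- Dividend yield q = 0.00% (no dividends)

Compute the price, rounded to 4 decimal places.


Answer: Price = 0.1037

Derivation:
d1 = (ln(S/K) + (r - q + 0.5*sigma^2) * T) / (sigma * sqrt(T)) = 0.03124743
d2 = d1 - sigma * sqrt(T) = -0.25375257
exp(-rT) = 0.98486569; exp(-qT) = 1.00000000
C = S_0 * exp(-qT) * N(d1) - K * exp(-rT) * N(d2)
N(d1) = 0.51246389; N(d2) = 0.39984336
C = 1.0400 * 1.00000000 * 0.51246389 - 1.0900 * 0.98486569 * 0.39984336 = 0.1037


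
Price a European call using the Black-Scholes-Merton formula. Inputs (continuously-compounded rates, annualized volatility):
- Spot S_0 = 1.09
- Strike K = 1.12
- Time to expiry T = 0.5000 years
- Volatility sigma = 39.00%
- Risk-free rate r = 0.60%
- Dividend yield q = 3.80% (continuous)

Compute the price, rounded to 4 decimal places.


Answer: Price = 0.0978

Derivation:
d1 = (ln(S/K) + (r - q + 0.5*sigma^2) * T) / (sigma * sqrt(T)) = -0.01858780
d2 = d1 - sigma * sqrt(T) = -0.29435945
exp(-rT) = 0.99700450; exp(-qT) = 0.98117936
C = S_0 * exp(-qT) * N(d1) - K * exp(-rT) * N(d2)
N(d1) = 0.49258497; N(d2) = 0.38424163
C = 1.0900 * 0.98117936 * 0.49258497 - 1.1200 * 0.99700450 * 0.38424163 = 0.0978


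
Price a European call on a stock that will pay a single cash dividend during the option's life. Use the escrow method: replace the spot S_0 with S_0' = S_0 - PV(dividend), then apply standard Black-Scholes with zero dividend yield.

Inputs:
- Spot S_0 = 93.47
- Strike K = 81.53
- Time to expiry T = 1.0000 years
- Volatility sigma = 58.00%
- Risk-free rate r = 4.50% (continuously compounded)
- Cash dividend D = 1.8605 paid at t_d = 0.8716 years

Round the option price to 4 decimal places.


Answer: Price = 26.9523

Derivation:
PV(D) = D * exp(-r * t_d) = 1.8605 * 0.96153722 = 1.78894001
S_0' = S_0 - PV(D) = 93.4700 - 1.78894001 = 91.68105999
d1 = (ln(S_0'/K) + (r + sigma^2/2)*T) / (sigma*sqrt(T)) = 0.56990477
d2 = d1 - sigma*sqrt(T) = -0.01009523
exp(-rT) = 0.95599748
N(d1) = 0.71562885; N(d2) = 0.49597265
C = S_0' * N(d1) - K * exp(-rT) * N(d2) = 91.68105999 * 0.71562885 - 81.5300 * 0.95599748 * 0.49597265 = 26.9523


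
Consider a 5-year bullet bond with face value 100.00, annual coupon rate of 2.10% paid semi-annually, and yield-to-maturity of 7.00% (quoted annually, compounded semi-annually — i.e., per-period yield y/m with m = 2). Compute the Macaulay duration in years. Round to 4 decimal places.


Answer: Macaulay duration = 4.7377 years

Derivation:
Coupon per period c = face * coupon_rate / m = 1.050000
Periods per year m = 2; per-period yield y/m = 0.035000
Number of cashflows N = 10
Cashflows (t years, CF_t, discount factor 1/(1+y/m)^(m*t), PV):
  t = 0.5000: CF_t = 1.050000, DF = 0.966184, PV = 1.014493
  t = 1.0000: CF_t = 1.050000, DF = 0.933511, PV = 0.980186
  t = 1.5000: CF_t = 1.050000, DF = 0.901943, PV = 0.947040
  t = 2.0000: CF_t = 1.050000, DF = 0.871442, PV = 0.915014
  t = 2.5000: CF_t = 1.050000, DF = 0.841973, PV = 0.884072
  t = 3.0000: CF_t = 1.050000, DF = 0.813501, PV = 0.854176
  t = 3.5000: CF_t = 1.050000, DF = 0.785991, PV = 0.825291
  t = 4.0000: CF_t = 1.050000, DF = 0.759412, PV = 0.797382
  t = 4.5000: CF_t = 1.050000, DF = 0.733731, PV = 0.770418
  t = 5.0000: CF_t = 101.050000, DF = 0.708919, PV = 71.636246
Price P = sum_t PV_t = 79.624317
Macaulay numerator sum_t t * PV_t:
  t * PV_t at t = 0.5000: 0.507246
  t * PV_t at t = 1.0000: 0.980186
  t * PV_t at t = 1.5000: 1.420560
  t * PV_t at t = 2.0000: 1.830029
  t * PV_t at t = 2.5000: 2.210180
  t * PV_t at t = 3.0000: 2.562527
  t * PV_t at t = 3.5000: 2.888517
  t * PV_t at t = 4.0000: 3.189529
  t * PV_t at t = 4.5000: 3.466879
  t * PV_t at t = 5.0000: 358.181231
Macaulay duration D = (sum_t t * PV_t) / P = 377.236882 / 79.624317 = 4.737709


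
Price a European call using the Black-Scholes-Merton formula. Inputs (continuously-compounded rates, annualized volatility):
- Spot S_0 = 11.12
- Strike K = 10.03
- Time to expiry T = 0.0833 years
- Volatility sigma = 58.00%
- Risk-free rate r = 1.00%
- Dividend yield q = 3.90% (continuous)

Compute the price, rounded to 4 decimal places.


d1 = (ln(S/K) + (r - q + 0.5*sigma^2) * T) / (sigma * sqrt(T)) = 0.68555172
d2 = d1 - sigma * sqrt(T) = 0.51815363
exp(-rT) = 0.99916735; exp(-qT) = 0.99675657
C = S_0 * exp(-qT) * N(d1) - K * exp(-rT) * N(d2)
N(d1) = 0.75350208; N(d2) = 0.69782446
C = 11.1200 * 0.99675657 * 0.75350208 - 10.0300 * 0.99916735 * 0.69782446 = 1.3584

Answer: Price = 1.3584


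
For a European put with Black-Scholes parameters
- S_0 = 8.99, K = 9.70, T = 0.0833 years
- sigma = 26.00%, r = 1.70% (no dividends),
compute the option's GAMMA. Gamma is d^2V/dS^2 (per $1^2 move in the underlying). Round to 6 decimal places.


Answer: Gamma = 0.374248

Derivation:
d1 = -0.9565684612; d2 = -1.0316089836
phi(d1) = 0.2524732078; exp(-qT) = 1.0000000000; exp(-rT) = 0.9985849022
Gamma = exp(-qT) * phi(d1) / (S * sigma * sqrt(T)) = 1.0000000000 * 0.2524732078 / (8.9900 * 0.2600 * 0.2886173938) = 0.374248


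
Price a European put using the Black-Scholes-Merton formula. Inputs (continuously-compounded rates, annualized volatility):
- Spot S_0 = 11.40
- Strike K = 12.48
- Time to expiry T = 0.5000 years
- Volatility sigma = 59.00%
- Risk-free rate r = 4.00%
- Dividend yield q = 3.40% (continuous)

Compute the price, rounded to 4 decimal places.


d1 = (ln(S/K) + (r - q + 0.5*sigma^2) * T) / (sigma * sqrt(T)) = -0.00117214
d2 = d1 - sigma * sqrt(T) = -0.41836514
exp(-rT) = 0.98019867; exp(-qT) = 0.98314368
P = K * exp(-rT) * N(-d2) - S_0 * exp(-qT) * N(-d1)
N(-d1) = 0.50046762; N(-d2) = 0.66215991
P = 12.4800 * 0.98019867 * 0.66215991 - 11.4000 * 0.98314368 * 0.50046762 = 2.4910

Answer: Price = 2.4910


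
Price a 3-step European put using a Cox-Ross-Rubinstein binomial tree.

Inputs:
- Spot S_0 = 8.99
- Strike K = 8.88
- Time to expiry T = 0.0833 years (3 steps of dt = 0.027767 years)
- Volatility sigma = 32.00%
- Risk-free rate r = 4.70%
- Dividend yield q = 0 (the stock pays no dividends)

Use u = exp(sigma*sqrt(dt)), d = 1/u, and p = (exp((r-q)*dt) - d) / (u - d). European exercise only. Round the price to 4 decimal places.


Answer: Price = V(0,0) = 0.2863

Derivation:
dt = T/N = 0.027767
u = exp(sigma*sqrt(dt)) = 1.054770; d = 1/u = 0.948074
p = (exp((r-q)*dt) - d) / (u - d) = 0.498912
Discount per step: exp(-r*dt) = 0.998696
Stock lattice S(k, i) with i counting down-moves:
  k=0: S(0,0) = 8.9900
  k=1: S(1,0) = 9.4824; S(1,1) = 8.5232
  k=2: S(2,0) = 10.0017; S(2,1) = 8.9900; S(2,2) = 8.0806
  k=3: S(3,0) = 10.5495; S(3,1) = 9.4824; S(3,2) = 8.5232; S(3,3) = 7.6610
Terminal payoffs V(N, i) = max(K - S_T, 0):
  V(3,0) = 0.000000; V(3,1) = 0.000000; V(3,2) = 0.356814; V(3,3) = 1.218982
Backward induction: V(k, i) = exp(-r*dt) * [p * V(k+1, i) + (1-p) * V(k+1, i+1)].
  V(2,0) = exp(-r*dt) * [p*0.000000 + (1-p)*0.000000] = 0.000000
  V(2,1) = exp(-r*dt) * [p*0.000000 + (1-p)*0.356814] = 0.178562
  V(2,2) = exp(-r*dt) * [p*0.356814 + (1-p)*1.218982] = 0.787808
  V(1,0) = exp(-r*dt) * [p*0.000000 + (1-p)*0.178562] = 0.089359
  V(1,1) = exp(-r*dt) * [p*0.178562 + (1-p)*0.787808] = 0.483217
  V(0,0) = exp(-r*dt) * [p*0.089359 + (1-p)*0.483217] = 0.286342


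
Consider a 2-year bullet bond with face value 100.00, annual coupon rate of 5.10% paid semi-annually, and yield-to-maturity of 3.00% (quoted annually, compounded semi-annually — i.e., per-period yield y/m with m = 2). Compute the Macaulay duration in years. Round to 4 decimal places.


Coupon per period c = face * coupon_rate / m = 2.550000
Periods per year m = 2; per-period yield y/m = 0.015000
Number of cashflows N = 4
Cashflows (t years, CF_t, discount factor 1/(1+y/m)^(m*t), PV):
  t = 0.5000: CF_t = 2.550000, DF = 0.985222, PV = 2.512315
  t = 1.0000: CF_t = 2.550000, DF = 0.970662, PV = 2.475187
  t = 1.5000: CF_t = 2.550000, DF = 0.956317, PV = 2.438608
  t = 2.0000: CF_t = 102.550000, DF = 0.942184, PV = 96.620993
Price P = sum_t PV_t = 104.047104
Macaulay numerator sum_t t * PV_t:
  t * PV_t at t = 0.5000: 1.256158
  t * PV_t at t = 1.0000: 2.475187
  t * PV_t at t = 1.5000: 3.657913
  t * PV_t at t = 2.0000: 193.241986
Macaulay duration D = (sum_t t * PV_t) / P = 200.631243 / 104.047104 = 1.928273

Answer: Macaulay duration = 1.9283 years


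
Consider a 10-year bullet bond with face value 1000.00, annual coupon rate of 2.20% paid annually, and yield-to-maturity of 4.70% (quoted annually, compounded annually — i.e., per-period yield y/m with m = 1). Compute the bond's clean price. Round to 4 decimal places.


Answer: Price = 804.1130

Derivation:
Coupon per period c = face * coupon_rate / m = 22.000000
Periods per year m = 1; per-period yield y/m = 0.047000
Number of cashflows N = 10
Cashflows (t years, CF_t, discount factor 1/(1+y/m)^(m*t), PV):
  t = 1.0000: CF_t = 22.000000, DF = 0.955110, PV = 21.012416
  t = 2.0000: CF_t = 22.000000, DF = 0.912235, PV = 20.069166
  t = 3.0000: CF_t = 22.000000, DF = 0.871284, PV = 19.168258
  t = 4.0000: CF_t = 22.000000, DF = 0.832172, PV = 18.307791
  t = 5.0000: CF_t = 22.000000, DF = 0.794816, PV = 17.485952
  t = 6.0000: CF_t = 22.000000, DF = 0.759137, PV = 16.701004
  t = 7.0000: CF_t = 22.000000, DF = 0.725059, PV = 15.951294
  t = 8.0000: CF_t = 22.000000, DF = 0.692511, PV = 15.235237
  t = 9.0000: CF_t = 22.000000, DF = 0.661424, PV = 14.551325
  t = 10.0000: CF_t = 1022.000000, DF = 0.631732, PV = 645.630560
Price P = sum_t PV_t = 804.113003


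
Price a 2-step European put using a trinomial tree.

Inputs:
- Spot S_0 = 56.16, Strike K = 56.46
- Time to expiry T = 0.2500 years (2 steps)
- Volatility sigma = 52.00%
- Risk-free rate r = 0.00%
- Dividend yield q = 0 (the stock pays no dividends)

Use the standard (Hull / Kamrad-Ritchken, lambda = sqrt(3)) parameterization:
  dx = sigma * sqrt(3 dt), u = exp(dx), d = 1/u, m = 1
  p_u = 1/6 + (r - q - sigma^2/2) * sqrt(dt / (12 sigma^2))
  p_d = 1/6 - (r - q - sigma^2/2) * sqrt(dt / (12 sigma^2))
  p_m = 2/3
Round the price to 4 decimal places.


dt = T/N = 0.125000; dx = sigma*sqrt(3*dt) = 0.318434
u = exp(dx) = 1.374972; d = 1/u = 0.727287
p_u = 0.140131, p_m = 0.666667, p_d = 0.193203
Discount per step: exp(-r*dt) = 1.000000
Stock lattice S(k, j) with j the centered position index:
  k=0: S(0,+0) = 56.1600
  k=1: S(1,-1) = 40.8445; S(1,+0) = 56.1600; S(1,+1) = 77.2185
  k=2: S(2,-2) = 29.7057; S(2,-1) = 40.8445; S(2,+0) = 56.1600; S(2,+1) = 77.2185; S(2,+2) = 106.1732
Terminal payoffs V(N, j) = max(K - S_T, 0):
  V(2,-2) = 26.754345; V(2,-1) = 15.615544; V(2,+0) = 0.300000; V(2,+1) = 0.000000; V(2,+2) = 0.000000
Backward induction: V(k, j) = exp(-r*dt) * [p_u * V(k+1, j+1) + p_m * V(k+1, j) + p_d * V(k+1, j-1)]
  V(1,-1) = exp(-r*dt) * [p_u*0.300000 + p_m*15.615544 + p_d*26.754345] = 15.621416
  V(1,+0) = exp(-r*dt) * [p_u*0.000000 + p_m*0.300000 + p_d*15.615544] = 3.216967
  V(1,+1) = exp(-r*dt) * [p_u*0.000000 + p_m*0.000000 + p_d*0.300000] = 0.057961
  V(0,+0) = exp(-r*dt) * [p_u*0.057961 + p_m*3.216967 + p_d*15.621416] = 5.170868

Answer: Price = V(0,0) = 5.1709


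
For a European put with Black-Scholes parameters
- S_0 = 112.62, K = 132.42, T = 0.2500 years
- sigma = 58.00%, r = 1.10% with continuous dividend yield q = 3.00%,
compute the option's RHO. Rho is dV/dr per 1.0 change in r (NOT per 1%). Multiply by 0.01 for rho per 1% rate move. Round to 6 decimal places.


Answer: Rho = -25.229179

Derivation:
d1 = -0.4298598954; d2 = -0.7198598954
phi(d1) = 0.3637355094; exp(-qT) = 0.9925280548; exp(-rT) = 0.9972537778
N(-d2) = 0.7641943687
Rho = -K*T*exp(-rT)*N(-d2) = -132.4200 * 0.2500 * 0.9972537778 * 0.7641943687 = -25.229179


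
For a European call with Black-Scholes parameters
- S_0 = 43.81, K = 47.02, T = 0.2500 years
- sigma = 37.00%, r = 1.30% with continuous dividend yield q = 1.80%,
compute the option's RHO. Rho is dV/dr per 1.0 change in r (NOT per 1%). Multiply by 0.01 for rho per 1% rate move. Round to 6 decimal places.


Answer: Rho = 3.691846

Derivation:
d1 = -0.2964780610; d2 = -0.4814780610
phi(d1) = 0.3817886279; exp(-qT) = 0.9955101098; exp(-rT) = 0.9967552755
N(d2) = 0.3150883843
Rho = K*T*exp(-rT)*N(d2) = 47.0200 * 0.2500 * 0.9967552755 * 0.3150883843 = 3.691846


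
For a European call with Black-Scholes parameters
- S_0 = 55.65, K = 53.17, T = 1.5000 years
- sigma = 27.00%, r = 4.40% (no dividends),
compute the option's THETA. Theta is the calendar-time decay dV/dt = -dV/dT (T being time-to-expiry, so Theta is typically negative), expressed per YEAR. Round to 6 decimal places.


d1 = 0.5027887670; d2 = 0.1721076517
phi(d1) = 0.3515733877; exp(-qT) = 1.0000000000; exp(-rT) = 0.9361308643
Theta = -S*exp(-qT)*phi(d1)*sigma/(2*sqrt(T)) - r*K*exp(-rT)*N(d2) + q*S*exp(-qT)*N(d1)
N(d1) = 0.6924436039; N(d2) = 0.5683235513; sqrt(T) = 1.2247448714
Term 1 = -55.6500 * 1.0000000000 * 0.3515733877 * 0.2700 / (2 * 1.2247448714) = -2.1565985130
Term 2 = -0.0440 * 53.1700 * 0.9361308643 * 0.5683235513 = -1.2446623553
Term 3 = 0 (no dividend yield, q = 0)
Theta = -2.1565985130 + (-1.2446623553) + (0.0000000000) = -3.401261

Answer: Theta = -3.401261


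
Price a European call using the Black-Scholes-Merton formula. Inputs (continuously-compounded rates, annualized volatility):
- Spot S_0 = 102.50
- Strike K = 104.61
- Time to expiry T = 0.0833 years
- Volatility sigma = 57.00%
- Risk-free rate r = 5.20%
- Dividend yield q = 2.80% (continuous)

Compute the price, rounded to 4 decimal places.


d1 = (ln(S/K) + (r - q + 0.5*sigma^2) * T) / (sigma * sqrt(T)) = -0.02945115
d2 = d1 - sigma * sqrt(T) = -0.19396307
exp(-rT) = 0.99567777; exp(-qT) = 0.99767032
C = S_0 * exp(-qT) * N(d1) - K * exp(-rT) * N(d2)
N(d1) = 0.48825239; N(d2) = 0.42310240
C = 102.5000 * 0.99767032 * 0.48825239 - 104.6100 * 0.99567777 * 0.42310240 = 5.8598

Answer: Price = 5.8598


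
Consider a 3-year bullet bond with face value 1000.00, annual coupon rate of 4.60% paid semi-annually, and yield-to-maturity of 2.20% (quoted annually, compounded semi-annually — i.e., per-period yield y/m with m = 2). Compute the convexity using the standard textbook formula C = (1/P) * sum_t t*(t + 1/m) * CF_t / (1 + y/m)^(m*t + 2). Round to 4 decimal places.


Coupon per period c = face * coupon_rate / m = 23.000000
Periods per year m = 2; per-period yield y/m = 0.011000
Number of cashflows N = 6
Cashflows (t years, CF_t, discount factor 1/(1+y/m)^(m*t), PV):
  t = 0.5000: CF_t = 23.000000, DF = 0.989120, PV = 22.749753
  t = 1.0000: CF_t = 23.000000, DF = 0.978358, PV = 22.502228
  t = 1.5000: CF_t = 23.000000, DF = 0.967713, PV = 22.257397
  t = 2.0000: CF_t = 23.000000, DF = 0.957184, PV = 22.015229
  t = 2.5000: CF_t = 23.000000, DF = 0.946769, PV = 21.775697
  t = 3.0000: CF_t = 1023.000000, DF = 0.936468, PV = 958.007039
Price P = sum_t PV_t = 1069.307343
Convexity numerator sum_t t*(t + 1/m) * CF_t / (1+y/m)^(m*t + 2):
  t = 0.5000: term = 11.128698
  t = 1.0000: term = 33.022844
  t = 1.5000: term = 65.327090
  t = 2.0000: term = 107.693851
  t = 2.5000: term = 159.783162
  t = 3.0000: term = 9841.372901
Convexity = (1/P) * sum = 10218.328546 / 1069.307343 = 9.556026

Answer: Convexity = 9.5560
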